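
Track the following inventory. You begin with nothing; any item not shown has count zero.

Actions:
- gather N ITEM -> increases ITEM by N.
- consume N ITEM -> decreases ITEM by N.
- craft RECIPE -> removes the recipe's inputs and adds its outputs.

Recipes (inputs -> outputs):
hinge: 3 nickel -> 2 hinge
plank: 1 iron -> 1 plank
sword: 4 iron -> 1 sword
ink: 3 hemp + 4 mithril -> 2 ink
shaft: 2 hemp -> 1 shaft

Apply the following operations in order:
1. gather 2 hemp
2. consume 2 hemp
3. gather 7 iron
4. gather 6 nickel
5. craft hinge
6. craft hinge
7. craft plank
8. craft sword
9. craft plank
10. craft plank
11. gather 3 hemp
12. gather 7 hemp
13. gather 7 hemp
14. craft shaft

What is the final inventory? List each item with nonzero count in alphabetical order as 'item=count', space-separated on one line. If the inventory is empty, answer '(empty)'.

Answer: hemp=15 hinge=4 plank=3 shaft=1 sword=1

Derivation:
After 1 (gather 2 hemp): hemp=2
After 2 (consume 2 hemp): (empty)
After 3 (gather 7 iron): iron=7
After 4 (gather 6 nickel): iron=7 nickel=6
After 5 (craft hinge): hinge=2 iron=7 nickel=3
After 6 (craft hinge): hinge=4 iron=7
After 7 (craft plank): hinge=4 iron=6 plank=1
After 8 (craft sword): hinge=4 iron=2 plank=1 sword=1
After 9 (craft plank): hinge=4 iron=1 plank=2 sword=1
After 10 (craft plank): hinge=4 plank=3 sword=1
After 11 (gather 3 hemp): hemp=3 hinge=4 plank=3 sword=1
After 12 (gather 7 hemp): hemp=10 hinge=4 plank=3 sword=1
After 13 (gather 7 hemp): hemp=17 hinge=4 plank=3 sword=1
After 14 (craft shaft): hemp=15 hinge=4 plank=3 shaft=1 sword=1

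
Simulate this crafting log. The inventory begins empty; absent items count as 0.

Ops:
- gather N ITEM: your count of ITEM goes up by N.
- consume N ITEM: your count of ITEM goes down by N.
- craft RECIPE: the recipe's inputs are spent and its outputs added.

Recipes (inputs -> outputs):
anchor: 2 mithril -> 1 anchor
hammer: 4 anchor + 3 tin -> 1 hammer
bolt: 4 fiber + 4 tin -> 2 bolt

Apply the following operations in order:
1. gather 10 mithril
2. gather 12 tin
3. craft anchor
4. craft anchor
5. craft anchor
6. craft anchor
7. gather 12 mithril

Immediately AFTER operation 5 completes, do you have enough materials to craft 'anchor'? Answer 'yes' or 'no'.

Answer: yes

Derivation:
After 1 (gather 10 mithril): mithril=10
After 2 (gather 12 tin): mithril=10 tin=12
After 3 (craft anchor): anchor=1 mithril=8 tin=12
After 4 (craft anchor): anchor=2 mithril=6 tin=12
After 5 (craft anchor): anchor=3 mithril=4 tin=12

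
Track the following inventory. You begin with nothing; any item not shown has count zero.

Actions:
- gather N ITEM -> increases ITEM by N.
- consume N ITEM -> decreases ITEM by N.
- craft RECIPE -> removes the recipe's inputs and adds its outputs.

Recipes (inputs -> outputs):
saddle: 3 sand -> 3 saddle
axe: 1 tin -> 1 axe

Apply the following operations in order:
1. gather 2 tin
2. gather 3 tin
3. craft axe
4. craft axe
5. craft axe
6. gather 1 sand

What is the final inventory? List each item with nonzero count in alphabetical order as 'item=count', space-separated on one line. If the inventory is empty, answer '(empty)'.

Answer: axe=3 sand=1 tin=2

Derivation:
After 1 (gather 2 tin): tin=2
After 2 (gather 3 tin): tin=5
After 3 (craft axe): axe=1 tin=4
After 4 (craft axe): axe=2 tin=3
After 5 (craft axe): axe=3 tin=2
After 6 (gather 1 sand): axe=3 sand=1 tin=2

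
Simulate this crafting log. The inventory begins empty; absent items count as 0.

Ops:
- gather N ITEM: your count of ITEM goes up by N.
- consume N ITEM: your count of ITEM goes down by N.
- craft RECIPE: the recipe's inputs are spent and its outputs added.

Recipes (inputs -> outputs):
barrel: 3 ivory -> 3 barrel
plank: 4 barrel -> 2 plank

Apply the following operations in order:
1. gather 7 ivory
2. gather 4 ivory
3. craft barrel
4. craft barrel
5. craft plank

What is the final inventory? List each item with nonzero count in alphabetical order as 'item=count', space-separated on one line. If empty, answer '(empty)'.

Answer: barrel=2 ivory=5 plank=2

Derivation:
After 1 (gather 7 ivory): ivory=7
After 2 (gather 4 ivory): ivory=11
After 3 (craft barrel): barrel=3 ivory=8
After 4 (craft barrel): barrel=6 ivory=5
After 5 (craft plank): barrel=2 ivory=5 plank=2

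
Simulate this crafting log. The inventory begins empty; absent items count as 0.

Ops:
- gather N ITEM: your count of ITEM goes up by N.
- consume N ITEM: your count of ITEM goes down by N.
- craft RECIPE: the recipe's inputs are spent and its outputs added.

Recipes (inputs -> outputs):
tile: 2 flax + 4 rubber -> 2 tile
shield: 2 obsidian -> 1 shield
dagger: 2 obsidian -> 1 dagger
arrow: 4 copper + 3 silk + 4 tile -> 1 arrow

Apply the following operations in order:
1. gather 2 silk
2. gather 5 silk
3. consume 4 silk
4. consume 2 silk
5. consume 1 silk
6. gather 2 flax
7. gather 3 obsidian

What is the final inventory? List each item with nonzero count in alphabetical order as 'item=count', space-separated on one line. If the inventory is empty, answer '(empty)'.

Answer: flax=2 obsidian=3

Derivation:
After 1 (gather 2 silk): silk=2
After 2 (gather 5 silk): silk=7
After 3 (consume 4 silk): silk=3
After 4 (consume 2 silk): silk=1
After 5 (consume 1 silk): (empty)
After 6 (gather 2 flax): flax=2
After 7 (gather 3 obsidian): flax=2 obsidian=3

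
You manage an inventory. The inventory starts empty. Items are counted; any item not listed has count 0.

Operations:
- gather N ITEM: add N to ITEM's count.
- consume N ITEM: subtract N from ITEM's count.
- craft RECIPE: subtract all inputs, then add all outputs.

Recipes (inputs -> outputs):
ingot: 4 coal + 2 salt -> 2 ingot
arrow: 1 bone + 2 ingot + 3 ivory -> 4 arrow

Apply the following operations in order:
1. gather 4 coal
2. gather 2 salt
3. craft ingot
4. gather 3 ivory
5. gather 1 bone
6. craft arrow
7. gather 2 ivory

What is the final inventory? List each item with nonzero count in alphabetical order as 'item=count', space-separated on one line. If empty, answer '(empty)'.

Answer: arrow=4 ivory=2

Derivation:
After 1 (gather 4 coal): coal=4
After 2 (gather 2 salt): coal=4 salt=2
After 3 (craft ingot): ingot=2
After 4 (gather 3 ivory): ingot=2 ivory=3
After 5 (gather 1 bone): bone=1 ingot=2 ivory=3
After 6 (craft arrow): arrow=4
After 7 (gather 2 ivory): arrow=4 ivory=2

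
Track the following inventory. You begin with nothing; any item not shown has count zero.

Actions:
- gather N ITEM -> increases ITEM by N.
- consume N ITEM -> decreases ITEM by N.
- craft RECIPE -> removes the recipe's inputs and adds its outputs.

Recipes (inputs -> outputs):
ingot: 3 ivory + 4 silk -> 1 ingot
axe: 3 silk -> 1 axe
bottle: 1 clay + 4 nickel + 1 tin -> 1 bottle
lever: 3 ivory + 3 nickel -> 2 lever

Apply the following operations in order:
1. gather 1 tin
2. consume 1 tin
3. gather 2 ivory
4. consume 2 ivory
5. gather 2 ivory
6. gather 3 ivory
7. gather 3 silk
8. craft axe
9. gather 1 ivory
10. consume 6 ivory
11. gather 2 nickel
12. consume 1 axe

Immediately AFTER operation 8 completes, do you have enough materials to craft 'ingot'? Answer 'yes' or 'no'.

Answer: no

Derivation:
After 1 (gather 1 tin): tin=1
After 2 (consume 1 tin): (empty)
After 3 (gather 2 ivory): ivory=2
After 4 (consume 2 ivory): (empty)
After 5 (gather 2 ivory): ivory=2
After 6 (gather 3 ivory): ivory=5
After 7 (gather 3 silk): ivory=5 silk=3
After 8 (craft axe): axe=1 ivory=5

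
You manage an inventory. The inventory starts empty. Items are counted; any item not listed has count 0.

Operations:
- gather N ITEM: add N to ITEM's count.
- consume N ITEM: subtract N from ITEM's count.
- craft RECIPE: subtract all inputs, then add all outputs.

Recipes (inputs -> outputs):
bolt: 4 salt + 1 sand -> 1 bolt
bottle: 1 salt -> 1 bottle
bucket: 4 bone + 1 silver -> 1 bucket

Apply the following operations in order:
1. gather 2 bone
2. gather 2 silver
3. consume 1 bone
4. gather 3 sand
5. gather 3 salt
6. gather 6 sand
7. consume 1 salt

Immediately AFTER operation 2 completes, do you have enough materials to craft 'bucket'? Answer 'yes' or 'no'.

After 1 (gather 2 bone): bone=2
After 2 (gather 2 silver): bone=2 silver=2

Answer: no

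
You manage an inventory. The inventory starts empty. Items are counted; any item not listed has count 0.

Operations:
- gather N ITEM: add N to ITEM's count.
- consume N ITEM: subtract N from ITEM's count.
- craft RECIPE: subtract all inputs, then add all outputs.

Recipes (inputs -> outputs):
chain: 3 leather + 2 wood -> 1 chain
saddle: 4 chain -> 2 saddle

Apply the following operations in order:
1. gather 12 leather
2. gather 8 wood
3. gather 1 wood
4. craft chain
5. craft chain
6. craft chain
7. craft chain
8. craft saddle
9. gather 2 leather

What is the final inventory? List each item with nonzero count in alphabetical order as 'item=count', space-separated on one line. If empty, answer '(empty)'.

After 1 (gather 12 leather): leather=12
After 2 (gather 8 wood): leather=12 wood=8
After 3 (gather 1 wood): leather=12 wood=9
After 4 (craft chain): chain=1 leather=9 wood=7
After 5 (craft chain): chain=2 leather=6 wood=5
After 6 (craft chain): chain=3 leather=3 wood=3
After 7 (craft chain): chain=4 wood=1
After 8 (craft saddle): saddle=2 wood=1
After 9 (gather 2 leather): leather=2 saddle=2 wood=1

Answer: leather=2 saddle=2 wood=1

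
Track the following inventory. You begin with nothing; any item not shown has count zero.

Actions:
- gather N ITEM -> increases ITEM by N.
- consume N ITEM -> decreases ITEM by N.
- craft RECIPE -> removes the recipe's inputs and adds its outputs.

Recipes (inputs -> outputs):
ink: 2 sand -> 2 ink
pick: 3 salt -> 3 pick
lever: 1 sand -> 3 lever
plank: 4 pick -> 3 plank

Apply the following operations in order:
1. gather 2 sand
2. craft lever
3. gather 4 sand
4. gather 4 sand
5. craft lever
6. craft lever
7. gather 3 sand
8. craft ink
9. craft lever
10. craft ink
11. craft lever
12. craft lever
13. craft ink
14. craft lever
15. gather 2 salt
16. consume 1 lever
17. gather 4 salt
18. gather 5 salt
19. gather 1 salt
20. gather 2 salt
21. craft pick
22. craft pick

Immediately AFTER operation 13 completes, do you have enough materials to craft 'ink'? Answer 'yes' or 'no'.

Answer: no

Derivation:
After 1 (gather 2 sand): sand=2
After 2 (craft lever): lever=3 sand=1
After 3 (gather 4 sand): lever=3 sand=5
After 4 (gather 4 sand): lever=3 sand=9
After 5 (craft lever): lever=6 sand=8
After 6 (craft lever): lever=9 sand=7
After 7 (gather 3 sand): lever=9 sand=10
After 8 (craft ink): ink=2 lever=9 sand=8
After 9 (craft lever): ink=2 lever=12 sand=7
After 10 (craft ink): ink=4 lever=12 sand=5
After 11 (craft lever): ink=4 lever=15 sand=4
After 12 (craft lever): ink=4 lever=18 sand=3
After 13 (craft ink): ink=6 lever=18 sand=1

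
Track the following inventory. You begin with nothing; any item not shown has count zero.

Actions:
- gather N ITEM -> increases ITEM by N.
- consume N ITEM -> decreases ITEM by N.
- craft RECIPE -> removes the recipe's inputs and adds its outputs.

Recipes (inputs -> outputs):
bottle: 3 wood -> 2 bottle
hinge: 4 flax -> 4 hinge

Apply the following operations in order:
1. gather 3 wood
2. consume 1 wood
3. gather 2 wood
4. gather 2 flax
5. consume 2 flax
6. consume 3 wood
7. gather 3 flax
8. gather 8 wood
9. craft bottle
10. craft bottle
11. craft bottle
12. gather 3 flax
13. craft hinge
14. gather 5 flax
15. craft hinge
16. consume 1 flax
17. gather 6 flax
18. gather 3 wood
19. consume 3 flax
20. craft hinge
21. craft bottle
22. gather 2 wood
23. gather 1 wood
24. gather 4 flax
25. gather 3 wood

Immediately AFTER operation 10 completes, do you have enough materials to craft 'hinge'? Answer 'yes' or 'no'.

After 1 (gather 3 wood): wood=3
After 2 (consume 1 wood): wood=2
After 3 (gather 2 wood): wood=4
After 4 (gather 2 flax): flax=2 wood=4
After 5 (consume 2 flax): wood=4
After 6 (consume 3 wood): wood=1
After 7 (gather 3 flax): flax=3 wood=1
After 8 (gather 8 wood): flax=3 wood=9
After 9 (craft bottle): bottle=2 flax=3 wood=6
After 10 (craft bottle): bottle=4 flax=3 wood=3

Answer: no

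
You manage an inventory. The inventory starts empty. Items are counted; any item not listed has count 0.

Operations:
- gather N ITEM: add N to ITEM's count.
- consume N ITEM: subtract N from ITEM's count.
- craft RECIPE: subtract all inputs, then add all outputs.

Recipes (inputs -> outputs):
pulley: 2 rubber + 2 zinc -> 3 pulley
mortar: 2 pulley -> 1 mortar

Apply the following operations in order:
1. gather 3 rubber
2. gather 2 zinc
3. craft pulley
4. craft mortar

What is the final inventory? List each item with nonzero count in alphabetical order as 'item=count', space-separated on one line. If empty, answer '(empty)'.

Answer: mortar=1 pulley=1 rubber=1

Derivation:
After 1 (gather 3 rubber): rubber=3
After 2 (gather 2 zinc): rubber=3 zinc=2
After 3 (craft pulley): pulley=3 rubber=1
After 4 (craft mortar): mortar=1 pulley=1 rubber=1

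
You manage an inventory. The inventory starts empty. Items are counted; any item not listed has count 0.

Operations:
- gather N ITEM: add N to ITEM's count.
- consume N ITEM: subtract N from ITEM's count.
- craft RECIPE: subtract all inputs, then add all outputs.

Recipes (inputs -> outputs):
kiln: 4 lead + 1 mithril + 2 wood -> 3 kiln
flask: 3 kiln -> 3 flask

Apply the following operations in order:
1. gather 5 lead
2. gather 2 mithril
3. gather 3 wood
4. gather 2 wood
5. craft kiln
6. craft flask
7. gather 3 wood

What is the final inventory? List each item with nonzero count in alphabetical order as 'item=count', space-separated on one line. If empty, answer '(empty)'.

Answer: flask=3 lead=1 mithril=1 wood=6

Derivation:
After 1 (gather 5 lead): lead=5
After 2 (gather 2 mithril): lead=5 mithril=2
After 3 (gather 3 wood): lead=5 mithril=2 wood=3
After 4 (gather 2 wood): lead=5 mithril=2 wood=5
After 5 (craft kiln): kiln=3 lead=1 mithril=1 wood=3
After 6 (craft flask): flask=3 lead=1 mithril=1 wood=3
After 7 (gather 3 wood): flask=3 lead=1 mithril=1 wood=6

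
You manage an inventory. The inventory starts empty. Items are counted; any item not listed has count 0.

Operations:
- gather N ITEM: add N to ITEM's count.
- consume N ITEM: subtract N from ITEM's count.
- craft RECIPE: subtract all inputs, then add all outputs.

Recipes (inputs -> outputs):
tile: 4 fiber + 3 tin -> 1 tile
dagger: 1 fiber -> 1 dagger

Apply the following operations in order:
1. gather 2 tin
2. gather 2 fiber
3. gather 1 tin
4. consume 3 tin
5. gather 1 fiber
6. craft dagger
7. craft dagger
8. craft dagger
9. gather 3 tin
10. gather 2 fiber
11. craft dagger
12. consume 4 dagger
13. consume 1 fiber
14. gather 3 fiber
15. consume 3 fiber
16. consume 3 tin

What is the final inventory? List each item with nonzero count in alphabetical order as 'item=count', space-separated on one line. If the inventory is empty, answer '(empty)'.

After 1 (gather 2 tin): tin=2
After 2 (gather 2 fiber): fiber=2 tin=2
After 3 (gather 1 tin): fiber=2 tin=3
After 4 (consume 3 tin): fiber=2
After 5 (gather 1 fiber): fiber=3
After 6 (craft dagger): dagger=1 fiber=2
After 7 (craft dagger): dagger=2 fiber=1
After 8 (craft dagger): dagger=3
After 9 (gather 3 tin): dagger=3 tin=3
After 10 (gather 2 fiber): dagger=3 fiber=2 tin=3
After 11 (craft dagger): dagger=4 fiber=1 tin=3
After 12 (consume 4 dagger): fiber=1 tin=3
After 13 (consume 1 fiber): tin=3
After 14 (gather 3 fiber): fiber=3 tin=3
After 15 (consume 3 fiber): tin=3
After 16 (consume 3 tin): (empty)

Answer: (empty)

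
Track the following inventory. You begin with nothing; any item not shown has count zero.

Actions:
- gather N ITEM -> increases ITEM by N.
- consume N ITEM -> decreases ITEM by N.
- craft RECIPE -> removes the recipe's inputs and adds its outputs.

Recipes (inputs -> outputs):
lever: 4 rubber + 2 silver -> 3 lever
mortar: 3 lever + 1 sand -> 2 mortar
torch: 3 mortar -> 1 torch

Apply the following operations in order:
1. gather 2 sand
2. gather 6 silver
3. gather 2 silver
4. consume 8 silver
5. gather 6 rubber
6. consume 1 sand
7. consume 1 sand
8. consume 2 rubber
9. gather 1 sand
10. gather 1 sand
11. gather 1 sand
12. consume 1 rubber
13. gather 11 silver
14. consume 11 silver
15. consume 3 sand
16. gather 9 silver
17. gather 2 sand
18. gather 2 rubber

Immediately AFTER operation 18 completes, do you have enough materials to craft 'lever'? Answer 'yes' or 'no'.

Answer: yes

Derivation:
After 1 (gather 2 sand): sand=2
After 2 (gather 6 silver): sand=2 silver=6
After 3 (gather 2 silver): sand=2 silver=8
After 4 (consume 8 silver): sand=2
After 5 (gather 6 rubber): rubber=6 sand=2
After 6 (consume 1 sand): rubber=6 sand=1
After 7 (consume 1 sand): rubber=6
After 8 (consume 2 rubber): rubber=4
After 9 (gather 1 sand): rubber=4 sand=1
After 10 (gather 1 sand): rubber=4 sand=2
After 11 (gather 1 sand): rubber=4 sand=3
After 12 (consume 1 rubber): rubber=3 sand=3
After 13 (gather 11 silver): rubber=3 sand=3 silver=11
After 14 (consume 11 silver): rubber=3 sand=3
After 15 (consume 3 sand): rubber=3
After 16 (gather 9 silver): rubber=3 silver=9
After 17 (gather 2 sand): rubber=3 sand=2 silver=9
After 18 (gather 2 rubber): rubber=5 sand=2 silver=9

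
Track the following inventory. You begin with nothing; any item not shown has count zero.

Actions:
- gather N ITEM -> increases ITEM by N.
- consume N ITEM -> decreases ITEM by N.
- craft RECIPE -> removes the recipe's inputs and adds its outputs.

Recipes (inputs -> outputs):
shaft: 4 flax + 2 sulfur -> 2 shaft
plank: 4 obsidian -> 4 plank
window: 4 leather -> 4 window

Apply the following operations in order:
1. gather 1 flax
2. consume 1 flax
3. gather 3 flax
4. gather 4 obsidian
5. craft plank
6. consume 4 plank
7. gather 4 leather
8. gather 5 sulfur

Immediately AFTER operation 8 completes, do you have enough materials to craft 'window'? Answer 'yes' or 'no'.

Answer: yes

Derivation:
After 1 (gather 1 flax): flax=1
After 2 (consume 1 flax): (empty)
After 3 (gather 3 flax): flax=3
After 4 (gather 4 obsidian): flax=3 obsidian=4
After 5 (craft plank): flax=3 plank=4
After 6 (consume 4 plank): flax=3
After 7 (gather 4 leather): flax=3 leather=4
After 8 (gather 5 sulfur): flax=3 leather=4 sulfur=5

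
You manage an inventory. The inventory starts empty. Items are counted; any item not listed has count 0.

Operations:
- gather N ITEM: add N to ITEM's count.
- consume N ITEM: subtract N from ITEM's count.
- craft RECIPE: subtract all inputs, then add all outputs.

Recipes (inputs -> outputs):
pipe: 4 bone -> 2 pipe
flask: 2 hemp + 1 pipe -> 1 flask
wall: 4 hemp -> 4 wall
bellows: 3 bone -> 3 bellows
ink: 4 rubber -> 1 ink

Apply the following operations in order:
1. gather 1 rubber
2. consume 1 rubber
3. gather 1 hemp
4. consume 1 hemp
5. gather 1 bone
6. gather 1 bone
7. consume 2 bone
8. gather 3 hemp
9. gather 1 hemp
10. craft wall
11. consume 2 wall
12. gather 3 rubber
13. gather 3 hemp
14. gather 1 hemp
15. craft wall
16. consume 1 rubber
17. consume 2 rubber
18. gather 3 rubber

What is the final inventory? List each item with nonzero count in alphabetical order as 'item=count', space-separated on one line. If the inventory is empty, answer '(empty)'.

Answer: rubber=3 wall=6

Derivation:
After 1 (gather 1 rubber): rubber=1
After 2 (consume 1 rubber): (empty)
After 3 (gather 1 hemp): hemp=1
After 4 (consume 1 hemp): (empty)
After 5 (gather 1 bone): bone=1
After 6 (gather 1 bone): bone=2
After 7 (consume 2 bone): (empty)
After 8 (gather 3 hemp): hemp=3
After 9 (gather 1 hemp): hemp=4
After 10 (craft wall): wall=4
After 11 (consume 2 wall): wall=2
After 12 (gather 3 rubber): rubber=3 wall=2
After 13 (gather 3 hemp): hemp=3 rubber=3 wall=2
After 14 (gather 1 hemp): hemp=4 rubber=3 wall=2
After 15 (craft wall): rubber=3 wall=6
After 16 (consume 1 rubber): rubber=2 wall=6
After 17 (consume 2 rubber): wall=6
After 18 (gather 3 rubber): rubber=3 wall=6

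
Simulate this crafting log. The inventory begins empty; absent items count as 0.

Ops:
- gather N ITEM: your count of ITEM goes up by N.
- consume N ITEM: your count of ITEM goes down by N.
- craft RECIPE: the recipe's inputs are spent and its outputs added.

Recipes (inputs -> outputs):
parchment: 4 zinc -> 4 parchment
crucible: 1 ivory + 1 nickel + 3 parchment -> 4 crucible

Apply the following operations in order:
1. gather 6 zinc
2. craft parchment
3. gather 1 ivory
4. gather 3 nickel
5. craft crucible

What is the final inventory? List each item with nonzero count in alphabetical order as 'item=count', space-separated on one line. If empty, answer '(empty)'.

After 1 (gather 6 zinc): zinc=6
After 2 (craft parchment): parchment=4 zinc=2
After 3 (gather 1 ivory): ivory=1 parchment=4 zinc=2
After 4 (gather 3 nickel): ivory=1 nickel=3 parchment=4 zinc=2
After 5 (craft crucible): crucible=4 nickel=2 parchment=1 zinc=2

Answer: crucible=4 nickel=2 parchment=1 zinc=2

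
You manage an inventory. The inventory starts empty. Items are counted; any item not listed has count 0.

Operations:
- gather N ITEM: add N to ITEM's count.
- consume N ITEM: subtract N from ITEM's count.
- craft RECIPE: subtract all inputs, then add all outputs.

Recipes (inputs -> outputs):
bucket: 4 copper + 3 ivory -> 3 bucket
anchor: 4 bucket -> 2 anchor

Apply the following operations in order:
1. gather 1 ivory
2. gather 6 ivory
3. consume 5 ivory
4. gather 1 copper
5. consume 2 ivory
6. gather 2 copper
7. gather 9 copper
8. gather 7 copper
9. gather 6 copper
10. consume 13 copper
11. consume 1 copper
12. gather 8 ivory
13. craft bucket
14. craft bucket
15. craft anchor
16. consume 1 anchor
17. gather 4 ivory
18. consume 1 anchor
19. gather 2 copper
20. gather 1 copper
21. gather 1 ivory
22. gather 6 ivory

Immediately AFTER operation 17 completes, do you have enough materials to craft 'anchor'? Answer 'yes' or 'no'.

Answer: no

Derivation:
After 1 (gather 1 ivory): ivory=1
After 2 (gather 6 ivory): ivory=7
After 3 (consume 5 ivory): ivory=2
After 4 (gather 1 copper): copper=1 ivory=2
After 5 (consume 2 ivory): copper=1
After 6 (gather 2 copper): copper=3
After 7 (gather 9 copper): copper=12
After 8 (gather 7 copper): copper=19
After 9 (gather 6 copper): copper=25
After 10 (consume 13 copper): copper=12
After 11 (consume 1 copper): copper=11
After 12 (gather 8 ivory): copper=11 ivory=8
After 13 (craft bucket): bucket=3 copper=7 ivory=5
After 14 (craft bucket): bucket=6 copper=3 ivory=2
After 15 (craft anchor): anchor=2 bucket=2 copper=3 ivory=2
After 16 (consume 1 anchor): anchor=1 bucket=2 copper=3 ivory=2
After 17 (gather 4 ivory): anchor=1 bucket=2 copper=3 ivory=6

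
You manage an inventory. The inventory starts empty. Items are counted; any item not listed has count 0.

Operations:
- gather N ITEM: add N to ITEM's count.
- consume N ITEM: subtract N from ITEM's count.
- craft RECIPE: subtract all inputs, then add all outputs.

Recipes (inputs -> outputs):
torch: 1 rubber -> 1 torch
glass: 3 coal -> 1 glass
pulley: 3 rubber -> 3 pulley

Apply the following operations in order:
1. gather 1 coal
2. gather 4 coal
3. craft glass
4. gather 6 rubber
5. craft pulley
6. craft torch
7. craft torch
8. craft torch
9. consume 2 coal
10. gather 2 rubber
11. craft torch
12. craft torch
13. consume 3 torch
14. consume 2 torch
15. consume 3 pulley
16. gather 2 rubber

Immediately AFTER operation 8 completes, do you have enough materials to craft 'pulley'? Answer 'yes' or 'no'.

After 1 (gather 1 coal): coal=1
After 2 (gather 4 coal): coal=5
After 3 (craft glass): coal=2 glass=1
After 4 (gather 6 rubber): coal=2 glass=1 rubber=6
After 5 (craft pulley): coal=2 glass=1 pulley=3 rubber=3
After 6 (craft torch): coal=2 glass=1 pulley=3 rubber=2 torch=1
After 7 (craft torch): coal=2 glass=1 pulley=3 rubber=1 torch=2
After 8 (craft torch): coal=2 glass=1 pulley=3 torch=3

Answer: no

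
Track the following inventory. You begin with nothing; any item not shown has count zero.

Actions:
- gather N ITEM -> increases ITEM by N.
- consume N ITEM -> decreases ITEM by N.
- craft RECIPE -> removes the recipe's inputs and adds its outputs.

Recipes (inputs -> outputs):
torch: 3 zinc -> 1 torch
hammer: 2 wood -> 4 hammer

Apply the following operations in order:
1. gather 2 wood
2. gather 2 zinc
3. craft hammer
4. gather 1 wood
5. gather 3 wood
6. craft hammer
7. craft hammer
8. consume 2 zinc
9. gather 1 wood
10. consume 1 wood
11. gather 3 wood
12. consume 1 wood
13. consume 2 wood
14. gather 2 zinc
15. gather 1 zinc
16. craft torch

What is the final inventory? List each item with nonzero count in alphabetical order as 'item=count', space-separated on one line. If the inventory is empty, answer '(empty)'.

After 1 (gather 2 wood): wood=2
After 2 (gather 2 zinc): wood=2 zinc=2
After 3 (craft hammer): hammer=4 zinc=2
After 4 (gather 1 wood): hammer=4 wood=1 zinc=2
After 5 (gather 3 wood): hammer=4 wood=4 zinc=2
After 6 (craft hammer): hammer=8 wood=2 zinc=2
After 7 (craft hammer): hammer=12 zinc=2
After 8 (consume 2 zinc): hammer=12
After 9 (gather 1 wood): hammer=12 wood=1
After 10 (consume 1 wood): hammer=12
After 11 (gather 3 wood): hammer=12 wood=3
After 12 (consume 1 wood): hammer=12 wood=2
After 13 (consume 2 wood): hammer=12
After 14 (gather 2 zinc): hammer=12 zinc=2
After 15 (gather 1 zinc): hammer=12 zinc=3
After 16 (craft torch): hammer=12 torch=1

Answer: hammer=12 torch=1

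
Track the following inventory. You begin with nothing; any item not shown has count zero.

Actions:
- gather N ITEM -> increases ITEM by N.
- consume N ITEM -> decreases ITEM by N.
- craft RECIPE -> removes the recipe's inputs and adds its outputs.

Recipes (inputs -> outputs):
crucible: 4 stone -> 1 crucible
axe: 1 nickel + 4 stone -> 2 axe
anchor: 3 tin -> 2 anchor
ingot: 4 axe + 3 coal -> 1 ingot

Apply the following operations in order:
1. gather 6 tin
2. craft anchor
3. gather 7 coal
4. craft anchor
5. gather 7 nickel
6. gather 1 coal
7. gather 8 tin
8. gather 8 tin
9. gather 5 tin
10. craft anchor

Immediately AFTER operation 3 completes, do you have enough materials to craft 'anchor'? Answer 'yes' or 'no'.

After 1 (gather 6 tin): tin=6
After 2 (craft anchor): anchor=2 tin=3
After 3 (gather 7 coal): anchor=2 coal=7 tin=3

Answer: yes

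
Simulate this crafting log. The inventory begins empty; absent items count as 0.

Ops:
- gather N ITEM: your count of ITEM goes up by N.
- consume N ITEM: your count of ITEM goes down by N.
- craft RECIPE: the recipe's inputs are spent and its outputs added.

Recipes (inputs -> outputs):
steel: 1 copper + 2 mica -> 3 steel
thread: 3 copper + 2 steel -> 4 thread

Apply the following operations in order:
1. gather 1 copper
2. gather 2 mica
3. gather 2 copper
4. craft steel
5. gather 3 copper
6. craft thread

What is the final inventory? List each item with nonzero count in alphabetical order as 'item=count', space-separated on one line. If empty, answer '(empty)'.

After 1 (gather 1 copper): copper=1
After 2 (gather 2 mica): copper=1 mica=2
After 3 (gather 2 copper): copper=3 mica=2
After 4 (craft steel): copper=2 steel=3
After 5 (gather 3 copper): copper=5 steel=3
After 6 (craft thread): copper=2 steel=1 thread=4

Answer: copper=2 steel=1 thread=4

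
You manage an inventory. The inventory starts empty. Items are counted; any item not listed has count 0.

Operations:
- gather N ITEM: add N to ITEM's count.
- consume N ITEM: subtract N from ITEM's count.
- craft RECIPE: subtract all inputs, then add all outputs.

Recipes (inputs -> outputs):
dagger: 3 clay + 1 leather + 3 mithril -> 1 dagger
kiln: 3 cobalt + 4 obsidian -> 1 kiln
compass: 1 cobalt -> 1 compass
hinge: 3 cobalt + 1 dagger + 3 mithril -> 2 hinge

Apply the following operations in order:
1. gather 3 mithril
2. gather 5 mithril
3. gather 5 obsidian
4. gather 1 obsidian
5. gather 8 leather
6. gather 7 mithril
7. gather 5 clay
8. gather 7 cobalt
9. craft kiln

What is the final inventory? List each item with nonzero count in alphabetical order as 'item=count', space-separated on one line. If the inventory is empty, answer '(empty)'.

After 1 (gather 3 mithril): mithril=3
After 2 (gather 5 mithril): mithril=8
After 3 (gather 5 obsidian): mithril=8 obsidian=5
After 4 (gather 1 obsidian): mithril=8 obsidian=6
After 5 (gather 8 leather): leather=8 mithril=8 obsidian=6
After 6 (gather 7 mithril): leather=8 mithril=15 obsidian=6
After 7 (gather 5 clay): clay=5 leather=8 mithril=15 obsidian=6
After 8 (gather 7 cobalt): clay=5 cobalt=7 leather=8 mithril=15 obsidian=6
After 9 (craft kiln): clay=5 cobalt=4 kiln=1 leather=8 mithril=15 obsidian=2

Answer: clay=5 cobalt=4 kiln=1 leather=8 mithril=15 obsidian=2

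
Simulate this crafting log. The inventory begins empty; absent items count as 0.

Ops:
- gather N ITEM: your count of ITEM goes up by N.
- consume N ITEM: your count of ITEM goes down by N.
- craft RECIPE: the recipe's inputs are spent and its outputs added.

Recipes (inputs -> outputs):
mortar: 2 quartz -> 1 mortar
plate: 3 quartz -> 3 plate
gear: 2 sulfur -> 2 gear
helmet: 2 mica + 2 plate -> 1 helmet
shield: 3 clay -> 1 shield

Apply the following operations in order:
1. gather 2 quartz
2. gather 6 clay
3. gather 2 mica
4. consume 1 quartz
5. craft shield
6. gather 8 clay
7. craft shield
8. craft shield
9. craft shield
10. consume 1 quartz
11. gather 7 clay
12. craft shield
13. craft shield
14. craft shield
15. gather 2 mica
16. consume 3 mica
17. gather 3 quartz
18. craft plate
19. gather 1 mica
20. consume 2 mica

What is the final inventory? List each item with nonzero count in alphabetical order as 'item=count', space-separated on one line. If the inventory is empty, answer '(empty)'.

Answer: plate=3 shield=7

Derivation:
After 1 (gather 2 quartz): quartz=2
After 2 (gather 6 clay): clay=6 quartz=2
After 3 (gather 2 mica): clay=6 mica=2 quartz=2
After 4 (consume 1 quartz): clay=6 mica=2 quartz=1
After 5 (craft shield): clay=3 mica=2 quartz=1 shield=1
After 6 (gather 8 clay): clay=11 mica=2 quartz=1 shield=1
After 7 (craft shield): clay=8 mica=2 quartz=1 shield=2
After 8 (craft shield): clay=5 mica=2 quartz=1 shield=3
After 9 (craft shield): clay=2 mica=2 quartz=1 shield=4
After 10 (consume 1 quartz): clay=2 mica=2 shield=4
After 11 (gather 7 clay): clay=9 mica=2 shield=4
After 12 (craft shield): clay=6 mica=2 shield=5
After 13 (craft shield): clay=3 mica=2 shield=6
After 14 (craft shield): mica=2 shield=7
After 15 (gather 2 mica): mica=4 shield=7
After 16 (consume 3 mica): mica=1 shield=7
After 17 (gather 3 quartz): mica=1 quartz=3 shield=7
After 18 (craft plate): mica=1 plate=3 shield=7
After 19 (gather 1 mica): mica=2 plate=3 shield=7
After 20 (consume 2 mica): plate=3 shield=7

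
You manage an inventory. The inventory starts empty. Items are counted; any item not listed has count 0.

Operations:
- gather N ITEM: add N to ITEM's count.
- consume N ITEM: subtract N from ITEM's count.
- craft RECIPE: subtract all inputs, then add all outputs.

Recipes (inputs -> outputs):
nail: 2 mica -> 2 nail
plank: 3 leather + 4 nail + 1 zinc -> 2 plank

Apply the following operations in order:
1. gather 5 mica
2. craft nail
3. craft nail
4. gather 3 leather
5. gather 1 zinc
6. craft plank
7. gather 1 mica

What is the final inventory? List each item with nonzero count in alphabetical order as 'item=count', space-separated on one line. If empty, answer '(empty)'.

After 1 (gather 5 mica): mica=5
After 2 (craft nail): mica=3 nail=2
After 3 (craft nail): mica=1 nail=4
After 4 (gather 3 leather): leather=3 mica=1 nail=4
After 5 (gather 1 zinc): leather=3 mica=1 nail=4 zinc=1
After 6 (craft plank): mica=1 plank=2
After 7 (gather 1 mica): mica=2 plank=2

Answer: mica=2 plank=2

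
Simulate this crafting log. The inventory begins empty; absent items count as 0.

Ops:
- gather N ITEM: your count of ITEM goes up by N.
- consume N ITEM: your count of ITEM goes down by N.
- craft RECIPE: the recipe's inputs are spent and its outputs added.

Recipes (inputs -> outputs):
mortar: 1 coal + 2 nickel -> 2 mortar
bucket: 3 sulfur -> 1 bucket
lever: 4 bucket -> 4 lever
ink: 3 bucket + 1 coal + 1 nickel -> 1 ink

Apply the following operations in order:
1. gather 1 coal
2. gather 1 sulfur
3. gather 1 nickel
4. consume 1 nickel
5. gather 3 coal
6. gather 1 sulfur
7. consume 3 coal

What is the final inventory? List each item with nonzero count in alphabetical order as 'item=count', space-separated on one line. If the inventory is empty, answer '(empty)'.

After 1 (gather 1 coal): coal=1
After 2 (gather 1 sulfur): coal=1 sulfur=1
After 3 (gather 1 nickel): coal=1 nickel=1 sulfur=1
After 4 (consume 1 nickel): coal=1 sulfur=1
After 5 (gather 3 coal): coal=4 sulfur=1
After 6 (gather 1 sulfur): coal=4 sulfur=2
After 7 (consume 3 coal): coal=1 sulfur=2

Answer: coal=1 sulfur=2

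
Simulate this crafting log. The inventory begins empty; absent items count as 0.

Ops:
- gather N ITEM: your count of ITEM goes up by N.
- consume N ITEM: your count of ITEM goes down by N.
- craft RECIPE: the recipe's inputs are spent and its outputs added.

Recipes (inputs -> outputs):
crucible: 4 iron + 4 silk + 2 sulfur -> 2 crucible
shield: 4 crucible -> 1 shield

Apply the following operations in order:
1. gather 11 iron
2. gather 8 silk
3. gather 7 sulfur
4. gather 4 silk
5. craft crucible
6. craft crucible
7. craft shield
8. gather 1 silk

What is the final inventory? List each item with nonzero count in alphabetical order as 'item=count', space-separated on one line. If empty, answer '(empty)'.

After 1 (gather 11 iron): iron=11
After 2 (gather 8 silk): iron=11 silk=8
After 3 (gather 7 sulfur): iron=11 silk=8 sulfur=7
After 4 (gather 4 silk): iron=11 silk=12 sulfur=7
After 5 (craft crucible): crucible=2 iron=7 silk=8 sulfur=5
After 6 (craft crucible): crucible=4 iron=3 silk=4 sulfur=3
After 7 (craft shield): iron=3 shield=1 silk=4 sulfur=3
After 8 (gather 1 silk): iron=3 shield=1 silk=5 sulfur=3

Answer: iron=3 shield=1 silk=5 sulfur=3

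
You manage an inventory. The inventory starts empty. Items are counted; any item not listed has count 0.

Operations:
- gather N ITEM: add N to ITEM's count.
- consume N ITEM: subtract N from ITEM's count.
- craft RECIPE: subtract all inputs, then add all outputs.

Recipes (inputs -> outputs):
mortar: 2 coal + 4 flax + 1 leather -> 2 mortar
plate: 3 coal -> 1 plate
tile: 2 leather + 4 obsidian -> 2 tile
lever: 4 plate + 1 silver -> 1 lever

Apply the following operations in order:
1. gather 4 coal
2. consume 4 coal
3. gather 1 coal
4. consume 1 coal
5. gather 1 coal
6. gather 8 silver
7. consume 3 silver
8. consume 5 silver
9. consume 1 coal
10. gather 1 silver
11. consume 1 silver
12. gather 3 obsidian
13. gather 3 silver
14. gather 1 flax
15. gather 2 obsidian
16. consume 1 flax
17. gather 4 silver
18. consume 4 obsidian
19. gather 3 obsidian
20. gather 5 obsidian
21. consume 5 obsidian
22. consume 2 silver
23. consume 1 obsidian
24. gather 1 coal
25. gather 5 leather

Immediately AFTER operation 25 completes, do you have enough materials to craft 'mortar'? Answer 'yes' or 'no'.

After 1 (gather 4 coal): coal=4
After 2 (consume 4 coal): (empty)
After 3 (gather 1 coal): coal=1
After 4 (consume 1 coal): (empty)
After 5 (gather 1 coal): coal=1
After 6 (gather 8 silver): coal=1 silver=8
After 7 (consume 3 silver): coal=1 silver=5
After 8 (consume 5 silver): coal=1
After 9 (consume 1 coal): (empty)
After 10 (gather 1 silver): silver=1
After 11 (consume 1 silver): (empty)
After 12 (gather 3 obsidian): obsidian=3
After 13 (gather 3 silver): obsidian=3 silver=3
After 14 (gather 1 flax): flax=1 obsidian=3 silver=3
After 15 (gather 2 obsidian): flax=1 obsidian=5 silver=3
After 16 (consume 1 flax): obsidian=5 silver=3
After 17 (gather 4 silver): obsidian=5 silver=7
After 18 (consume 4 obsidian): obsidian=1 silver=7
After 19 (gather 3 obsidian): obsidian=4 silver=7
After 20 (gather 5 obsidian): obsidian=9 silver=7
After 21 (consume 5 obsidian): obsidian=4 silver=7
After 22 (consume 2 silver): obsidian=4 silver=5
After 23 (consume 1 obsidian): obsidian=3 silver=5
After 24 (gather 1 coal): coal=1 obsidian=3 silver=5
After 25 (gather 5 leather): coal=1 leather=5 obsidian=3 silver=5

Answer: no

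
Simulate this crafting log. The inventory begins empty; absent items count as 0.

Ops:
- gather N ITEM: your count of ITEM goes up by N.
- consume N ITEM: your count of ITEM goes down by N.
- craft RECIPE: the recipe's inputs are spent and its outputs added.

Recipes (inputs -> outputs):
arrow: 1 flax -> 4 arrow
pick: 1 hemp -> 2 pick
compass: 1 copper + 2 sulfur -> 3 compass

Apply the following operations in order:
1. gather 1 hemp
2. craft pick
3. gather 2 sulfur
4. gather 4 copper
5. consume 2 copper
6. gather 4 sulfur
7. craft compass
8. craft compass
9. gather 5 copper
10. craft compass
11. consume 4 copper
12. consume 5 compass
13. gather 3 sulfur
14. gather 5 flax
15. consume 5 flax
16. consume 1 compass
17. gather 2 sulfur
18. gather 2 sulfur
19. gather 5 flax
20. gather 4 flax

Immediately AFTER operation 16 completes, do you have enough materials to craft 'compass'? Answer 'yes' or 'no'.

Answer: no

Derivation:
After 1 (gather 1 hemp): hemp=1
After 2 (craft pick): pick=2
After 3 (gather 2 sulfur): pick=2 sulfur=2
After 4 (gather 4 copper): copper=4 pick=2 sulfur=2
After 5 (consume 2 copper): copper=2 pick=2 sulfur=2
After 6 (gather 4 sulfur): copper=2 pick=2 sulfur=6
After 7 (craft compass): compass=3 copper=1 pick=2 sulfur=4
After 8 (craft compass): compass=6 pick=2 sulfur=2
After 9 (gather 5 copper): compass=6 copper=5 pick=2 sulfur=2
After 10 (craft compass): compass=9 copper=4 pick=2
After 11 (consume 4 copper): compass=9 pick=2
After 12 (consume 5 compass): compass=4 pick=2
After 13 (gather 3 sulfur): compass=4 pick=2 sulfur=3
After 14 (gather 5 flax): compass=4 flax=5 pick=2 sulfur=3
After 15 (consume 5 flax): compass=4 pick=2 sulfur=3
After 16 (consume 1 compass): compass=3 pick=2 sulfur=3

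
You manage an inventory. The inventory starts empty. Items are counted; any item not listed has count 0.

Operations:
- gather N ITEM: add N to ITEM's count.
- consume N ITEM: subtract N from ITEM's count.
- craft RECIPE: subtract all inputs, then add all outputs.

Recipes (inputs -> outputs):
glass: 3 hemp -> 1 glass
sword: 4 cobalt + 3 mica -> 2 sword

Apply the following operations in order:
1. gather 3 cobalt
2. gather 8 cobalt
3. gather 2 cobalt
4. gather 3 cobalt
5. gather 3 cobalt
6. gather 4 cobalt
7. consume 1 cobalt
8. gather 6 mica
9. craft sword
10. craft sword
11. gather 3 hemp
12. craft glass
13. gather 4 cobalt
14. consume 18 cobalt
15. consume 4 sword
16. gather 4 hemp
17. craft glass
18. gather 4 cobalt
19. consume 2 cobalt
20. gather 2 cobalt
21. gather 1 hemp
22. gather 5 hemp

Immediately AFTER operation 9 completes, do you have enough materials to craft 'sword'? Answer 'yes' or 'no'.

Answer: yes

Derivation:
After 1 (gather 3 cobalt): cobalt=3
After 2 (gather 8 cobalt): cobalt=11
After 3 (gather 2 cobalt): cobalt=13
After 4 (gather 3 cobalt): cobalt=16
After 5 (gather 3 cobalt): cobalt=19
After 6 (gather 4 cobalt): cobalt=23
After 7 (consume 1 cobalt): cobalt=22
After 8 (gather 6 mica): cobalt=22 mica=6
After 9 (craft sword): cobalt=18 mica=3 sword=2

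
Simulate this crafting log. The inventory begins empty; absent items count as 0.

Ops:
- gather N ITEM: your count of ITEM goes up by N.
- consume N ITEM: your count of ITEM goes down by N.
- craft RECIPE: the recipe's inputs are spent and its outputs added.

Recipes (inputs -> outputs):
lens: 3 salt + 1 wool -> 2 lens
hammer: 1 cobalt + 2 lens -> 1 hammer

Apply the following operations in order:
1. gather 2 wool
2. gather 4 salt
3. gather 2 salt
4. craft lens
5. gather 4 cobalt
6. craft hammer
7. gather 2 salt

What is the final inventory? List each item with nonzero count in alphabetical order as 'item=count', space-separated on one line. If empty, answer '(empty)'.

After 1 (gather 2 wool): wool=2
After 2 (gather 4 salt): salt=4 wool=2
After 3 (gather 2 salt): salt=6 wool=2
After 4 (craft lens): lens=2 salt=3 wool=1
After 5 (gather 4 cobalt): cobalt=4 lens=2 salt=3 wool=1
After 6 (craft hammer): cobalt=3 hammer=1 salt=3 wool=1
After 7 (gather 2 salt): cobalt=3 hammer=1 salt=5 wool=1

Answer: cobalt=3 hammer=1 salt=5 wool=1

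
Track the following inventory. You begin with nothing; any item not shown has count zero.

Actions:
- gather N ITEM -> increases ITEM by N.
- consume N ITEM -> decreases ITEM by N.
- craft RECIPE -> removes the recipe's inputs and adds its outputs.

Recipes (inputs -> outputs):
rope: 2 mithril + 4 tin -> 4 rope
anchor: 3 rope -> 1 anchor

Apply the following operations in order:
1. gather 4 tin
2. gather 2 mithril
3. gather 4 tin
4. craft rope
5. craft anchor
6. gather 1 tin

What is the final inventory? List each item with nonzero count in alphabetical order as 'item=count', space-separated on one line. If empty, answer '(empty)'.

Answer: anchor=1 rope=1 tin=5

Derivation:
After 1 (gather 4 tin): tin=4
After 2 (gather 2 mithril): mithril=2 tin=4
After 3 (gather 4 tin): mithril=2 tin=8
After 4 (craft rope): rope=4 tin=4
After 5 (craft anchor): anchor=1 rope=1 tin=4
After 6 (gather 1 tin): anchor=1 rope=1 tin=5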